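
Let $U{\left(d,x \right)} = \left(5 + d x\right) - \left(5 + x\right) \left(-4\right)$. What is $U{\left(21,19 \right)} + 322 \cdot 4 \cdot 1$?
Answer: $1788$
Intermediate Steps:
$U{\left(d,x \right)} = 25 + 4 x + d x$ ($U{\left(d,x \right)} = \left(5 + d x\right) - \left(-20 - 4 x\right) = \left(5 + d x\right) + \left(20 + 4 x\right) = 25 + 4 x + d x$)
$U{\left(21,19 \right)} + 322 \cdot 4 \cdot 1 = \left(25 + 4 \cdot 19 + 21 \cdot 19\right) + 322 \cdot 4 \cdot 1 = \left(25 + 76 + 399\right) + 322 \cdot 4 = 500 + 1288 = 1788$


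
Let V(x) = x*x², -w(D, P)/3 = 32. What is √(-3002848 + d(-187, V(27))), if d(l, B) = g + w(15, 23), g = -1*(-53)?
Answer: I*√3002891 ≈ 1732.9*I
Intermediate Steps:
w(D, P) = -96 (w(D, P) = -3*32 = -96)
V(x) = x³
g = 53
d(l, B) = -43 (d(l, B) = 53 - 96 = -43)
√(-3002848 + d(-187, V(27))) = √(-3002848 - 43) = √(-3002891) = I*√3002891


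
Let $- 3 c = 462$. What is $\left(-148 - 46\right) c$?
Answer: $29876$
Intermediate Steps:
$c = -154$ ($c = \left(- \frac{1}{3}\right) 462 = -154$)
$\left(-148 - 46\right) c = \left(-148 - 46\right) \left(-154\right) = \left(-194\right) \left(-154\right) = 29876$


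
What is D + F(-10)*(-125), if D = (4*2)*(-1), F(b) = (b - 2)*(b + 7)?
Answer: -4508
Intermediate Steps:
F(b) = (-2 + b)*(7 + b)
D = -8 (D = 8*(-1) = -8)
D + F(-10)*(-125) = -8 + (-14 + (-10)**2 + 5*(-10))*(-125) = -8 + (-14 + 100 - 50)*(-125) = -8 + 36*(-125) = -8 - 4500 = -4508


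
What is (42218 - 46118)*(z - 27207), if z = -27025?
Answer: 211504800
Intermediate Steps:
(42218 - 46118)*(z - 27207) = (42218 - 46118)*(-27025 - 27207) = -3900*(-54232) = 211504800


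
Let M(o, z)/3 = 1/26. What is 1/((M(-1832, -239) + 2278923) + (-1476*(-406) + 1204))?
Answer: 26/74863961 ≈ 3.4730e-7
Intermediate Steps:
M(o, z) = 3/26
1/((M(-1832, -239) + 2278923) + (-1476*(-406) + 1204)) = 1/((3/26 + 2278923) + (-1476*(-406) + 1204)) = 1/(59252001/26 + (599256 + 1204)) = 1/(59252001/26 + 600460) = 1/(74863961/26) = 26/74863961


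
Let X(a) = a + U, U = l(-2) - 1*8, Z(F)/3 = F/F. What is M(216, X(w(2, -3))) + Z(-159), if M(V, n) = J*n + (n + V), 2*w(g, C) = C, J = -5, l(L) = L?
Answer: 265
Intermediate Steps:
Z(F) = 3 (Z(F) = 3*(F/F) = 3*1 = 3)
w(g, C) = C/2
U = -10 (U = -2 - 1*8 = -2 - 8 = -10)
X(a) = -10 + a (X(a) = a - 10 = -10 + a)
M(V, n) = V - 4*n (M(V, n) = -5*n + (n + V) = -5*n + (V + n) = V - 4*n)
M(216, X(w(2, -3))) + Z(-159) = (216 - 4*(-10 + (1/2)*(-3))) + 3 = (216 - 4*(-10 - 3/2)) + 3 = (216 - 4*(-23/2)) + 3 = (216 + 46) + 3 = 262 + 3 = 265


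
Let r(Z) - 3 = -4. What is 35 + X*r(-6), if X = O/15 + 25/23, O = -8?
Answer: 11884/345 ≈ 34.446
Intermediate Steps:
X = 191/345 (X = -8/15 + 25/23 = 191/345 ≈ 0.55362)
r(Z) = -1 (r(Z) = 3 - 4 = -1)
35 + X*r(-6) = 35 + (191/345)*(-1) = 35 - 191/345 = 11884/345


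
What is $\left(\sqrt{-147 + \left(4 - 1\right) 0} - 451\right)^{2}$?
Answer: $203254 - 6314 i \sqrt{3} \approx 2.0325 \cdot 10^{5} - 10936.0 i$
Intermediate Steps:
$\left(\sqrt{-147 + \left(4 - 1\right) 0} - 451\right)^{2} = \left(\sqrt{-147 + 3 \cdot 0} - 451\right)^{2} = \left(\sqrt{-147 + 0} - 451\right)^{2} = \left(\sqrt{-147} - 451\right)^{2} = \left(7 i \sqrt{3} - 451\right)^{2} = \left(-451 + 7 i \sqrt{3}\right)^{2}$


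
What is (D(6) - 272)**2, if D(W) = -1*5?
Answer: 76729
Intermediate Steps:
D(W) = -5
(D(6) - 272)**2 = (-5 - 272)**2 = (-277)**2 = 76729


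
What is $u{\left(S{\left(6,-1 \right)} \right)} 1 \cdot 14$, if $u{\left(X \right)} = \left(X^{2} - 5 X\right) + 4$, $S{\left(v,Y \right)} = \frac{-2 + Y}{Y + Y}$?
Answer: $- \frac{35}{2} \approx -17.5$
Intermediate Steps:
$S{\left(v,Y \right)} = \frac{-2 + Y}{2 Y}$
$u{\left(X \right)} = 4 + X^{2} - 5 X$
$u{\left(S{\left(6,-1 \right)} \right)} 1 \cdot 14 = \left(4 + \left(\frac{-2 - 1}{2 \left(-1\right)}\right)^{2} - 5 \frac{-2 - 1}{2 \left(-1\right)}\right) 1 \cdot 14 = \left(4 + \left(\frac{1}{2} \left(-1\right) \left(-3\right)\right)^{2} - 5 \cdot \frac{1}{2} \left(-1\right) \left(-3\right)\right) 1 \cdot 14 = \left(4 + \left(\frac{3}{2}\right)^{2} - \frac{15}{2}\right) 1 \cdot 14 = \left(4 + \frac{9}{4} - \frac{15}{2}\right) 1 \cdot 14 = \left(- \frac{5}{4}\right) 1 \cdot 14 = \left(- \frac{5}{4}\right) 14 = - \frac{35}{2}$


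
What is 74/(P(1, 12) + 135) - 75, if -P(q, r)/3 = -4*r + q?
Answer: -10313/138 ≈ -74.732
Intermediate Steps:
P(q, r) = -3*q + 12*r (P(q, r) = -3*(-4*r + q) = -3*(q - 4*r) = -3*q + 12*r)
74/(P(1, 12) + 135) - 75 = 74/((-3*1 + 12*12) + 135) - 75 = 74/((-3 + 144) + 135) - 75 = 74/(141 + 135) - 75 = 74/276 - 75 = (1/276)*74 - 75 = 37/138 - 75 = -10313/138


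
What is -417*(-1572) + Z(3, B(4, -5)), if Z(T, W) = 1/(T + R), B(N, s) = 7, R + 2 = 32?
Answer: 21632293/33 ≈ 6.5552e+5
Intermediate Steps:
R = 30 (R = -2 + 32 = 30)
Z(T, W) = 1/(30 + T) (Z(T, W) = 1/(T + 30) = 1/(30 + T))
-417*(-1572) + Z(3, B(4, -5)) = -417*(-1572) + 1/(30 + 3) = 655524 + 1/33 = 21632293/33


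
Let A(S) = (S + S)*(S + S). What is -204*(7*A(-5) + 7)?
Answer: -144228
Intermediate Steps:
A(S) = 4*S² (A(S) = (2*S)*(2*S) = 4*S²)
-204*(7*A(-5) + 7) = -204*(7*(4*(-5)²) + 7) = -204*(7*(4*25) + 7) = -204*(7*100 + 7) = -204*(700 + 7) = -204*707 = -144228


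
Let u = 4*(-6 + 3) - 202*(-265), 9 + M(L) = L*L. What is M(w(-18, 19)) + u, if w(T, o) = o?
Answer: 53870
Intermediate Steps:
M(L) = -9 + L² (M(L) = -9 + L*L = -9 + L²)
u = 53518 (u = 4*(-3) + 53530 = -12 + 53530 = 53518)
M(w(-18, 19)) + u = (-9 + 19²) + 53518 = (-9 + 361) + 53518 = 352 + 53518 = 53870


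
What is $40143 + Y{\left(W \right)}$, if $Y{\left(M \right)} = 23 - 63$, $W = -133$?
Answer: $40103$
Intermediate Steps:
$Y{\left(M \right)} = -40$
$40143 + Y{\left(W \right)} = 40143 - 40 = 40103$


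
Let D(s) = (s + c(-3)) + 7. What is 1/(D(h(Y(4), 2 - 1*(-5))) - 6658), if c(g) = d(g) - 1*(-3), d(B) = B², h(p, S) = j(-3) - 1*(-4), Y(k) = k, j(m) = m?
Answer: -1/6638 ≈ -0.00015065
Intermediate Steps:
h(p, S) = 1 (h(p, S) = -3 - 1*(-4) = -3 + 4 = 1)
c(g) = 3 + g² (c(g) = g² - 1*(-3) = g² + 3 = 3 + g²)
D(s) = 19 + s (D(s) = (s + (3 + (-3)²)) + 7 = (s + (3 + 9)) + 7 = (s + 12) + 7 = (12 + s) + 7 = 19 + s)
1/(D(h(Y(4), 2 - 1*(-5))) - 6658) = 1/((19 + 1) - 6658) = 1/(20 - 6658) = 1/(-6638) = -1/6638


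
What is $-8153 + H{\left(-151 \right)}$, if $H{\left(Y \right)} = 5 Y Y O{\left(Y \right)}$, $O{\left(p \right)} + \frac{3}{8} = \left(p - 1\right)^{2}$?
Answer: $\frac{21071364921}{8} \approx 2.6339 \cdot 10^{9}$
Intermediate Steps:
$O{\left(p \right)} = - \frac{3}{8} + \left(-1 + p\right)^{2}$ ($O{\left(p \right)} = - \frac{3}{8} + \left(p - 1\right)^{2} = - \frac{3}{8} + \left(-1 + p\right)^{2}$)
$H{\left(Y \right)} = 5 Y^{2} \left(- \frac{3}{8} + \left(-1 + Y\right)^{2}\right)$ ($H{\left(Y \right)} = 5 Y Y \left(- \frac{3}{8} + \left(-1 + Y\right)^{2}\right) = 5 Y^{2} \left(- \frac{3}{8} + \left(-1 + Y\right)^{2}\right)$)
$-8153 + H{\left(-151 \right)} = -8153 + \left(-151\right)^{2} \left(- \frac{15}{8} + 5 \left(-1 - 151\right)^{2}\right) = -8153 + 22801 \left(- \frac{15}{8} + 5 \left(-152\right)^{2}\right) = -8153 + 22801 \left(- \frac{15}{8} + 5 \cdot 23104\right) = -8153 + 22801 \left(- \frac{15}{8} + 115520\right) = -8153 + 22801 \cdot \frac{924145}{8} = -8153 + \frac{21071430145}{8} = \frac{21071364921}{8}$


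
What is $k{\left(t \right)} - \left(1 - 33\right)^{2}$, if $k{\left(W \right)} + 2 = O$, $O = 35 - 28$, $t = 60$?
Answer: $-1019$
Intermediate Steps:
$O = 7$
$k{\left(W \right)} = 5$ ($k{\left(W \right)} = -2 + 7 = 5$)
$k{\left(t \right)} - \left(1 - 33\right)^{2} = 5 - \left(1 - 33\right)^{2} = 5 - \left(-32\right)^{2} = 5 - 1024 = -1019$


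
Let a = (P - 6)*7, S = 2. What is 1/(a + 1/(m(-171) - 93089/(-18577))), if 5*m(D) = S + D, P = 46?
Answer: 2674068/748646155 ≈ 0.0035719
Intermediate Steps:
m(D) = ⅖ + D/5 (m(D) = (2 + D)/5 = ⅖ + D/5)
a = 280 (a = (46 - 6)*7 = 40*7 = 280)
1/(a + 1/(m(-171) - 93089/(-18577))) = 1/(280 + 1/((⅖ + (⅕)*(-171)) - 93089/(-18577))) = 1/(280 + 1/((⅖ - 171/5) - 93089*(-1)/18577)) = 1/(280 + 1/(-169/5 - 1*(-93089/18577))) = 1/(280 + 1/(-169/5 + 93089/18577)) = 1/(280 + 1/(-2674068/92885)) = 1/(280 - 92885/2674068) = 1/(748646155/2674068) = 2674068/748646155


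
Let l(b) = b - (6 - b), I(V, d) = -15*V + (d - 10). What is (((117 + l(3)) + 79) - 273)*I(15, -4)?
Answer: 18403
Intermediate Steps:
I(V, d) = -10 + d - 15*V (I(V, d) = -15*V + (-10 + d) = -10 + d - 15*V)
l(b) = -6 + 2*b (l(b) = b + (-6 + b) = -6 + 2*b)
(((117 + l(3)) + 79) - 273)*I(15, -4) = (((117 + (-6 + 2*3)) + 79) - 273)*(-10 - 4 - 15*15) = (((117 + (-6 + 6)) + 79) - 273)*(-10 - 4 - 225) = (((117 + 0) + 79) - 273)*(-239) = ((117 + 79) - 273)*(-239) = (196 - 273)*(-239) = -77*(-239) = 18403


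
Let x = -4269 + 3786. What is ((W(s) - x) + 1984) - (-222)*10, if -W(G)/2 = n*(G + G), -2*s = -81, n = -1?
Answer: 4849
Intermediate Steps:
s = 81/2 (s = -1/2*(-81) = 81/2 ≈ 40.500)
W(G) = 4*G (W(G) = -(-2)*(G + G) = -(-2)*2*G = -(-4)*G = 4*G)
x = -483
((W(s) - x) + 1984) - (-222)*10 = ((4*(81/2) - 1*(-483)) + 1984) - (-222)*10 = ((162 + 483) + 1984) - 1*(-2220) = (645 + 1984) + 2220 = 2629 + 2220 = 4849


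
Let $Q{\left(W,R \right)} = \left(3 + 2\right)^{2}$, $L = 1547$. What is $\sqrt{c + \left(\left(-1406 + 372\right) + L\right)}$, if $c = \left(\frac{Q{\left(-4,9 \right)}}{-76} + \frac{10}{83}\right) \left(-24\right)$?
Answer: $\frac{\sqrt{1288237107}}{1577} \approx 22.76$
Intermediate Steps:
$Q{\left(W,R \right)} = 25$ ($Q{\left(W,R \right)} = 5^{2} = 25$)
$c = \frac{7890}{1577}$ ($c = \left(\frac{25}{-76} + \frac{10}{83}\right) \left(-24\right) = \left(25 \left(- \frac{1}{76}\right) + 10 \cdot \frac{1}{83}\right) \left(-24\right) = \left(- \frac{25}{76} + \frac{10}{83}\right) \left(-24\right) = \left(- \frac{1315}{6308}\right) \left(-24\right) = \frac{7890}{1577} \approx 5.0032$)
$\sqrt{c + \left(\left(-1406 + 372\right) + L\right)} = \sqrt{\frac{7890}{1577} + \left(\left(-1406 + 372\right) + 1547\right)} = \sqrt{\frac{7890}{1577} + \left(-1034 + 1547\right)} = \sqrt{\frac{7890}{1577} + 513} = \sqrt{\frac{816891}{1577}} = \frac{\sqrt{1288237107}}{1577}$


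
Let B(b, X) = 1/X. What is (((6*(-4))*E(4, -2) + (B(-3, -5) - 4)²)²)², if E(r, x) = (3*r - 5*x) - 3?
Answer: 14423933376301761/390625 ≈ 3.6925e+10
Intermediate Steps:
E(r, x) = -3 - 5*x + 3*r (E(r, x) = (-5*x + 3*r) - 3 = -3 - 5*x + 3*r)
(((6*(-4))*E(4, -2) + (B(-3, -5) - 4)²)²)² = (((6*(-4))*(-3 - 5*(-2) + 3*4) + (1/(-5) - 4)²)²)² = ((-24*(-3 + 10 + 12) + (-⅕ - 4)²)²)² = ((-24*19 + (-21/5)²)²)² = ((-456 + 441/25)²)² = ((-10959/25)²)² = (120099681/625)² = 14423933376301761/390625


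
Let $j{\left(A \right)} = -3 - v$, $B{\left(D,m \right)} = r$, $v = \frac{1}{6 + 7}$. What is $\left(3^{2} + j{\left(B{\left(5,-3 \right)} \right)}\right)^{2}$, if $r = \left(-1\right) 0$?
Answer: $\frac{5929}{169} \approx 35.083$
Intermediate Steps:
$r = 0$
$v = \frac{1}{13} \approx 0.076923$
$B{\left(D,m \right)} = 0$
$j{\left(A \right)} = - \frac{40}{13}$ ($j{\left(A \right)} = -3 - \frac{1}{13} = - \frac{40}{13}$)
$\left(3^{2} + j{\left(B{\left(5,-3 \right)} \right)}\right)^{2} = \left(3^{2} - \frac{40}{13}\right)^{2} = \left(9 - \frac{40}{13}\right)^{2} = \left(\frac{77}{13}\right)^{2} = \frac{5929}{169}$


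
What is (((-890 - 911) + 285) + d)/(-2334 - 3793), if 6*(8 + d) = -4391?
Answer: 13535/36762 ≈ 0.36818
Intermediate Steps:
d = -4439/6 (d = -8 + (⅙)*(-4391) = -8 - 4391/6 = -4439/6 ≈ -739.83)
(((-890 - 911) + 285) + d)/(-2334 - 3793) = (((-890 - 911) + 285) - 4439/6)/(-2334 - 3793) = ((-1801 + 285) - 4439/6)/(-6127) = (-1516 - 4439/6)*(-1/6127) = -13535/6*(-1/6127) = 13535/36762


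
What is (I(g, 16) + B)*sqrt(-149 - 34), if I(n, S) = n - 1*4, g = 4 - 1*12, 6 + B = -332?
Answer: -350*I*sqrt(183) ≈ -4734.7*I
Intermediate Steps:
B = -338 (B = -6 - 332 = -338)
g = -8 (g = 4 - 12 = -8)
I(n, S) = -4 + n (I(n, S) = n - 4 = -4 + n)
(I(g, 16) + B)*sqrt(-149 - 34) = ((-4 - 8) - 338)*sqrt(-149 - 34) = (-12 - 338)*sqrt(-183) = -350*I*sqrt(183)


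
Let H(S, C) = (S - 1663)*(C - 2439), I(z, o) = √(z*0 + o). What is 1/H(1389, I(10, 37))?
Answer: 2439/1629939416 + √37/1629939416 ≈ 1.5001e-6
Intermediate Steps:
I(z, o) = √o (I(z, o) = √(0 + o) = √o)
H(S, C) = (-2439 + C)*(-1663 + S) (H(S, C) = (-1663 + S)*(-2439 + C) = (-2439 + C)*(-1663 + S))
1/H(1389, I(10, 37)) = 1/(4056057 - 2439*1389 - 1663*√37 + √37*1389) = 1/(4056057 - 3387771 - 1663*√37 + 1389*√37) = 1/(668286 - 274*√37)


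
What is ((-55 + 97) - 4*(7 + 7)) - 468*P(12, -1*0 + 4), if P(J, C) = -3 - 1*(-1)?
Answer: 922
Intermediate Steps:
P(J, C) = -2 (P(J, C) = -3 + 1 = -2)
((-55 + 97) - 4*(7 + 7)) - 468*P(12, -1*0 + 4) = ((-55 + 97) - 4*(7 + 7)) - 468*(-2) = (42 - 4*14) + 936 = (42 - 56) + 936 = -14 + 936 = 922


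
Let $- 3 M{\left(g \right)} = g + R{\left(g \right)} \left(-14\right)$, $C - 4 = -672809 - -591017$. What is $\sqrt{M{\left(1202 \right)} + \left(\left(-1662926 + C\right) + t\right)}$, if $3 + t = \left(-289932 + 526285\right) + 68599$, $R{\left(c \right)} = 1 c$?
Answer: $\frac{i \sqrt{12911007}}{3} \approx 1197.7 i$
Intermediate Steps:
$R{\left(c \right)} = c$
$C = -81788$ ($C = 4 - 81792 = -81788$)
$t = 304949$ ($t = -3 + \left(\left(-289932 + 526285\right) + 68599\right) = -3 + \left(236353 + 68599\right) = -3 + 304952 = 304949$)
$M{\left(g \right)} = \frac{13 g}{3}$ ($M{\left(g \right)} = - \frac{g + g \left(-14\right)}{3} = - \frac{g - 14 g}{3} = - \frac{\left(-13\right) g}{3} = \frac{13 g}{3}$)
$\sqrt{M{\left(1202 \right)} + \left(\left(-1662926 + C\right) + t\right)} = \sqrt{\frac{13}{3} \cdot 1202 + \left(\left(-1662926 - 81788\right) + 304949\right)} = \sqrt{\frac{15626}{3} + \left(-1744714 + 304949\right)} = \sqrt{\frac{15626}{3} - 1439765} = \sqrt{- \frac{4303669}{3}} = \frac{i \sqrt{12911007}}{3}$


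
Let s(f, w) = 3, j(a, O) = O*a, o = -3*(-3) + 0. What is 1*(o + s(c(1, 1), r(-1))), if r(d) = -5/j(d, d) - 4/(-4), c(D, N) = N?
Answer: 12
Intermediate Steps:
o = 9 (o = 9 + 0 = 9)
r(d) = 1 - 5/d² (r(d) = -5/d² - 4/(-4) = -5/d² - 4*(-¼) = -5/d² + 1 = 1 - 5/d²)
1*(o + s(c(1, 1), r(-1))) = 1*(9 + 3) = 1*12 = 12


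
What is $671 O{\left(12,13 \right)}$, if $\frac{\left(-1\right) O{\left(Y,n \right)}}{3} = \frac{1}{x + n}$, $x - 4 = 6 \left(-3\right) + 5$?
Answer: $- \frac{2013}{4} \approx -503.25$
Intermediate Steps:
$x = -9$ ($x = 4 + \left(6 \left(-3\right) + 5\right) = 4 + \left(-18 + 5\right) = 4 - 13 = -9$)
$O{\left(Y,n \right)} = - \frac{3}{-9 + n}$
$671 O{\left(12,13 \right)} = 671 \left(- \frac{3}{-9 + 13}\right) = 671 \left(- \frac{3}{4}\right) = - \frac{2013}{4}$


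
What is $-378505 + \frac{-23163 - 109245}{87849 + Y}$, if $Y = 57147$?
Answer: $- \frac{4573486949}{12083} \approx -3.7851 \cdot 10^{5}$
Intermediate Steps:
$-378505 + \frac{-23163 - 109245}{87849 + Y} = -378505 + \frac{-23163 - 109245}{87849 + 57147} = -378505 - \frac{132408}{144996} = -378505 - \frac{11034}{12083} = - \frac{4573486949}{12083}$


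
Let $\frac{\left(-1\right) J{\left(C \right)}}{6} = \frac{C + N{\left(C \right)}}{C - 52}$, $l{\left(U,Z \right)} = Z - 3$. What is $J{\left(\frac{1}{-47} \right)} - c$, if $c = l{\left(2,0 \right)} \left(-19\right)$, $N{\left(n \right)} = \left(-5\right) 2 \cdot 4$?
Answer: $- \frac{50217}{815} \approx -61.616$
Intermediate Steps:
$N{\left(n \right)} = -40$ ($N{\left(n \right)} = \left(-10\right) 4 = -40$)
$l{\left(U,Z \right)} = -3 + Z$
$J{\left(C \right)} = - \frac{6 \left(-40 + C\right)}{-52 + C}$ ($J{\left(C \right)} = - 6 \frac{C - 40}{C - 52} = - 6 \frac{-40 + C}{-52 + C} = - \frac{6 \left(-40 + C\right)}{-52 + C}$)
$c = 57$ ($c = \left(-3 + 0\right) \left(-19\right) = \left(-3\right) \left(-19\right) = 57$)
$J{\left(\frac{1}{-47} \right)} - c = \frac{6 \left(40 - \frac{1}{-47}\right)}{-52 + \frac{1}{-47}} - 57 = \frac{6 \left(40 - - \frac{1}{47}\right)}{-52 - \frac{1}{47}} - 57 = \frac{6 \left(40 + \frac{1}{47}\right)}{- \frac{2445}{47}} - 57 = 6 \left(- \frac{47}{2445}\right) \frac{1881}{47} - 57 = - \frac{3762}{815} - 57 = - \frac{50217}{815}$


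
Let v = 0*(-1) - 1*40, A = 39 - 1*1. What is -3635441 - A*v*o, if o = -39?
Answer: -3694721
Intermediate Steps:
A = 38 (A = 39 - 1 = 38)
v = -40 (v = 0 - 40 = -40)
-3635441 - A*v*o = -3635441 - 38*(-40)*(-39) = -3635441 - (-1520)*(-39) = -3635441 - 1*59280 = -3635441 - 59280 = -3694721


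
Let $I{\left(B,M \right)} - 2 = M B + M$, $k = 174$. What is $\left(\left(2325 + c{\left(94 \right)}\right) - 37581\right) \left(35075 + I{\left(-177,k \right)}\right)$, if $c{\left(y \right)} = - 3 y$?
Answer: $-158250714$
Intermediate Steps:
$I{\left(B,M \right)} = 2 + M + B M$ ($I{\left(B,M \right)} = 2 + \left(M B + M\right) = 2 + \left(B M + M\right) = 2 + \left(M + B M\right) = 2 + M + B M$)
$\left(\left(2325 + c{\left(94 \right)}\right) - 37581\right) \left(35075 + I{\left(-177,k \right)}\right) = \left(\left(2325 - 282\right) - 37581\right) \left(35075 + \left(2 + 174 - 30798\right)\right) = \left(2043 - 37581\right) \left(35075 - 30622\right) = \left(-35538\right) 4453 = -158250714$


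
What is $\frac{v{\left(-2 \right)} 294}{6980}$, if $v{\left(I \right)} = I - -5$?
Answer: $\frac{441}{3490} \approx 0.12636$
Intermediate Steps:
$v{\left(I \right)} = 5 + I$ ($v{\left(I \right)} = I + 5 = 5 + I$)
$\frac{v{\left(-2 \right)} 294}{6980} = \frac{\left(5 - 2\right) 294}{6980} = 3 \cdot 294 \cdot \frac{1}{6980} = 882 \cdot \frac{1}{6980} = \frac{441}{3490}$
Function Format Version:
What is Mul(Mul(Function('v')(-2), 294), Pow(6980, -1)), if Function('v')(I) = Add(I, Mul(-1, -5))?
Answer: Rational(441, 3490) ≈ 0.12636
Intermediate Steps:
Function('v')(I) = Add(5, I) (Function('v')(I) = Add(I, 5) = Add(5, I))
Mul(Mul(Function('v')(-2), 294), Pow(6980, -1)) = Mul(Mul(Add(5, -2), 294), Pow(6980, -1)) = Mul(Mul(3, 294), Rational(1, 6980)) = Mul(882, Rational(1, 6980)) = Rational(441, 3490)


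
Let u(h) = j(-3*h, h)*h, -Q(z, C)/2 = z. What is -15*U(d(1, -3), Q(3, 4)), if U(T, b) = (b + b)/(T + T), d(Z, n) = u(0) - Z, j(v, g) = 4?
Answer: -90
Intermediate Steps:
Q(z, C) = -2*z
u(h) = 4*h
d(Z, n) = -Z (d(Z, n) = 4*0 - Z = 0 - Z = -Z)
U(T, b) = b/T (U(T, b) = (2*b)/((2*T)) = (2*b)*(1/(2*T)) = b/T)
-15*U(d(1, -3), Q(3, 4)) = -15*(-2*3)/((-1*1)) = -(-90)/(-1) = -(-90)*(-1) = -15*6 = -90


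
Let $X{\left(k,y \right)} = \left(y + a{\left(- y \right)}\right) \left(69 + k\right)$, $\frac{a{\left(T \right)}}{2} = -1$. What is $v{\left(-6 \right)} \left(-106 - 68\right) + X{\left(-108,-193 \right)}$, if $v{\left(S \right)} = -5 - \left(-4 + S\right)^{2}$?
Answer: $25875$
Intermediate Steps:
$a{\left(T \right)} = -2$ ($a{\left(T \right)} = 2 \left(-1\right) = -2$)
$X{\left(k,y \right)} = \left(-2 + y\right) \left(69 + k\right)$ ($X{\left(k,y \right)} = \left(y - 2\right) \left(69 + k\right) = \left(-2 + y\right) \left(69 + k\right)$)
$v{\left(-6 \right)} \left(-106 - 68\right) + X{\left(-108,-193 \right)} = \left(-5 - \left(-4 - 6\right)^{2}\right) \left(-106 - 68\right) - -7605 = \left(-5 - \left(-10\right)^{2}\right) \left(-174\right) + \left(-138 + 216 - 13317 + 20844\right) = \left(-5 - 100\right) \left(-174\right) + 7605 = \left(-105\right) \left(-174\right) + 7605 = 18270 + 7605 = 25875$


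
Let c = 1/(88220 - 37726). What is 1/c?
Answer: 50494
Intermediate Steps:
c = 1/50494 ≈ 1.9804e-5
1/c = 1/(1/50494) = 50494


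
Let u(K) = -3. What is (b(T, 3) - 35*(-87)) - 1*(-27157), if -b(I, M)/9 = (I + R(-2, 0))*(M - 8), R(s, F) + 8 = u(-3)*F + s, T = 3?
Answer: 29887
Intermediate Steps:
R(s, F) = -8 + s - 3*F (R(s, F) = -8 + (-3*F + s) = -8 + (s - 3*F) = -8 + s - 3*F)
b(I, M) = -9*(-10 + I)*(-8 + M) (b(I, M) = -9*(I + (-8 - 2 - 3*0))*(M - 8) = -9*(I + (-8 - 2 + 0))*(-8 + M) = -9*(I - 10)*(-8 + M) = -9*(-10 + I)*(-8 + M))
(b(T, 3) - 35*(-87)) - 1*(-27157) = ((-720 + 72*3 + 90*3 - 9*3*3) - 35*(-87)) - 1*(-27157) = ((-720 + 216 + 270 - 81) + 3045) + 27157 = (-315 + 3045) + 27157 = 2730 + 27157 = 29887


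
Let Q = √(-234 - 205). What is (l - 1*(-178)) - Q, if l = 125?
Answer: 303 - I*√439 ≈ 303.0 - 20.952*I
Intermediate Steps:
Q = I*√439 (Q = √(-439) = I*√439 ≈ 20.952*I)
(l - 1*(-178)) - Q = (125 - 1*(-178)) - I*√439 = (125 + 178) - I*√439 = 303 - I*√439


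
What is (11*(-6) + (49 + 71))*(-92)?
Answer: -4968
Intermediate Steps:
(11*(-6) + (49 + 71))*(-92) = (-66 + 120)*(-92) = 54*(-92) = -4968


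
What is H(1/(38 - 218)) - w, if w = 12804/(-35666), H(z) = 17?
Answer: 309563/17833 ≈ 17.359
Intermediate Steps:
w = -6402/17833 (w = 12804*(-1/35666) = -6402/17833 ≈ -0.35900)
H(1/(38 - 218)) - w = 17 - 1*(-6402/17833) = 17 + 6402/17833 = 309563/17833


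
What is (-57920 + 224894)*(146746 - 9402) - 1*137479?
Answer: 22932739577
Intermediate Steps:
(-57920 + 224894)*(146746 - 9402) - 1*137479 = 166974*137344 - 137479 = 22932877056 - 137479 = 22932739577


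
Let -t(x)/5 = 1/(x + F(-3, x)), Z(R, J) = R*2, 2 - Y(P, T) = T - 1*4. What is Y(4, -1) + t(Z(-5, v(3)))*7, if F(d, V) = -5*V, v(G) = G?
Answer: 49/8 ≈ 6.1250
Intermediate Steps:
Y(P, T) = 6 - T (Y(P, T) = 2 - (T - 1*4) = 2 - (T - 4) = 2 - (-4 + T) = 2 + (4 - T) = 6 - T)
Z(R, J) = 2*R
t(x) = 5/(4*x) (t(x) = -5/(x - 5*x) = -5*(-1/(4*x)) = -(-5)/(4*x) = 5/(4*x))
Y(4, -1) + t(Z(-5, v(3)))*7 = (6 - 1*(-1)) + (5/(4*((2*(-5)))))*7 = (6 + 1) + ((5/4)/(-10))*7 = 7 + ((5/4)*(-⅒))*7 = 7 - ⅛*7 = 7 - 7/8 = 49/8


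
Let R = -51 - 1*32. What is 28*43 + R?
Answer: 1121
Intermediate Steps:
R = -83 (R = -51 - 32 = -83)
28*43 + R = 28*43 - 83 = 1204 - 83 = 1121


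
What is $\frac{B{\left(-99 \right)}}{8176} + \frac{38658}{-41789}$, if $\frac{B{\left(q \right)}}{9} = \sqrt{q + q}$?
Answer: $- \frac{38658}{41789} + \frac{27 i \sqrt{22}}{8176} \approx -0.92508 + 0.015489 i$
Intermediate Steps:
$B{\left(q \right)} = 9 \sqrt{2} \sqrt{q}$ ($B{\left(q \right)} = 9 \sqrt{q + q} = 9 \sqrt{2 q} = 9 \sqrt{2} \sqrt{q}$)
$\frac{B{\left(-99 \right)}}{8176} + \frac{38658}{-41789} = \frac{9 \sqrt{2} \sqrt{-99}}{8176} + \frac{38658}{-41789} = 9 \sqrt{2} \cdot 3 i \sqrt{11} \cdot \frac{1}{8176} + 38658 \left(- \frac{1}{41789}\right) = 27 i \sqrt{22} \cdot \frac{1}{8176} - \frac{38658}{41789} = \frac{27 i \sqrt{22}}{8176} - \frac{38658}{41789} = - \frac{38658}{41789} + \frac{27 i \sqrt{22}}{8176}$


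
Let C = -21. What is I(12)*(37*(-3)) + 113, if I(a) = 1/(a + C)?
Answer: 376/3 ≈ 125.33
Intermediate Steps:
I(a) = 1/(-21 + a) (I(a) = 1/(a - 21) = 1/(-21 + a))
I(12)*(37*(-3)) + 113 = (37*(-3))/(-21 + 12) + 113 = -111/(-9) + 113 = -⅑*(-111) + 113 = 37/3 + 113 = 376/3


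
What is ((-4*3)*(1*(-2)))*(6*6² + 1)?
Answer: 5208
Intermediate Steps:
((-4*3)*(1*(-2)))*(6*6² + 1) = (-12*(-2))*(6*36 + 1) = 24*(216 + 1) = 24*217 = 5208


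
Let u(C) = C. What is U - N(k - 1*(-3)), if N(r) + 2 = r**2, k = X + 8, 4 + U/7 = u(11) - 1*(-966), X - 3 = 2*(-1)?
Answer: 6669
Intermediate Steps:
X = 1 (X = 3 + 2*(-1) = 3 - 2 = 1)
U = 6811 (U = -28 + 7*(11 - 1*(-966)) = -28 + 7*(11 + 966) = -28 + 7*977 = -28 + 6839 = 6811)
k = 9 (k = 1 + 8 = 9)
N(r) = -2 + r**2
U - N(k - 1*(-3)) = 6811 - (-2 + (9 - 1*(-3))**2) = 6811 - (-2 + (9 + 3)**2) = 6811 - (-2 + 12**2) = 6811 - (-2 + 144) = 6811 - 1*142 = 6811 - 142 = 6669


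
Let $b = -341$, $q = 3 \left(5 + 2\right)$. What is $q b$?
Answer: $-7161$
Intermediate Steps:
$q = 21$ ($q = 3 \cdot 7 = 21$)
$q b = 21 \left(-341\right) = -7161$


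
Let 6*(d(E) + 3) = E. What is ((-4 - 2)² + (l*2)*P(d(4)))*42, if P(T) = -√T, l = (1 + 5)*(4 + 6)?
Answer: 1512 - 1680*I*√21 ≈ 1512.0 - 7698.7*I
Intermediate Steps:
d(E) = -3 + E/6
l = 60 (l = 6*10 = 60)
((-4 - 2)² + (l*2)*P(d(4)))*42 = ((-4 - 2)² + (60*2)*(-√(-3 + (⅙)*4)))*42 = ((-6)² + 120*(-√(-3 + ⅔)))*42 = (36 + 120*(-√(-7/3)))*42 = (36 + 120*(-I*√21/3))*42 = (36 - 40*I*√21)*42 = 1512 - 1680*I*√21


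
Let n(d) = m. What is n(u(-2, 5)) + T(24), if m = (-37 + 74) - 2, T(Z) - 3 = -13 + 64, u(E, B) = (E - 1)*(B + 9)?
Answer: 89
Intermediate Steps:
u(E, B) = (-1 + E)*(9 + B)
T(Z) = 54 (T(Z) = 3 + (-13 + 64) = 3 + 51 = 54)
m = 35 (m = 37 - 2 = 35)
n(d) = 35
n(u(-2, 5)) + T(24) = 35 + 54 = 89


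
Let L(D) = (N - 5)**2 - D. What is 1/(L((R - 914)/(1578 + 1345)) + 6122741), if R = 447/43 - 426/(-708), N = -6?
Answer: 14831302/90810020008161 ≈ 1.6332e-7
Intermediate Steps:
R = 55799/5074 (R = 447*(1/43) - 426*(-1/708) = 447/43 + 71/118 = 55799/5074 ≈ 10.997)
L(D) = 121 - D (L(D) = (-6 - 5)**2 - D = (-11)**2 - D = 121 - D)
1/(L((R - 914)/(1578 + 1345)) + 6122741) = 1/((121 - (55799/5074 - 914)/(1578 + 1345)) + 6122741) = 1/((121 - (-4581837)/(5074*2923)) + 6122741) = 1/((121 - 1*(-4581837/14831302)) + 6122741) = 1/((121 + 4581837/14831302) + 6122741) = 1/(1799169379/14831302 + 6122741) = 1/(90810020008161/14831302) = 14831302/90810020008161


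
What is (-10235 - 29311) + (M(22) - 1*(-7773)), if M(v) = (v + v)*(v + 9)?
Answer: -30409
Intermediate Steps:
M(v) = 2*v*(9 + v) (M(v) = (2*v)*(9 + v) = 2*v*(9 + v))
(-10235 - 29311) + (M(22) - 1*(-7773)) = (-10235 - 29311) + (2*22*(9 + 22) - 1*(-7773)) = -39546 + (2*22*31 + 7773) = -39546 + (1364 + 7773) = -39546 + 9137 = -30409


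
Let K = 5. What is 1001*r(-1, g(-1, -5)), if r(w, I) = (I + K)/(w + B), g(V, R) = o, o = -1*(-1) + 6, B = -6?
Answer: -1716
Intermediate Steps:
o = 7 (o = 1 + 6 = 7)
g(V, R) = 7
r(w, I) = (5 + I)/(-6 + w) (r(w, I) = (I + 5)/(w - 6) = (5 + I)/(-6 + w))
1001*r(-1, g(-1, -5)) = 1001*((5 + 7)/(-6 - 1)) = 1001*(12/(-7)) = 1001*(-⅐*12) = 1001*(-12/7) = -1716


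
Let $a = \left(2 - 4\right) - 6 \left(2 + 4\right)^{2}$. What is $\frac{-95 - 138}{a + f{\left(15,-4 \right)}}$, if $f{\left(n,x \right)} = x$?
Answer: $\frac{233}{222} \approx 1.0495$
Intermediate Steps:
$a = -218$ ($a = \left(2 - 4\right) - 6 \cdot 6^{2} = -2 - 216 = -218$)
$\frac{-95 - 138}{a + f{\left(15,-4 \right)}} = \frac{-95 - 138}{-218 - 4} = - \frac{233}{-222} = \left(-233\right) \left(- \frac{1}{222}\right) = \frac{233}{222}$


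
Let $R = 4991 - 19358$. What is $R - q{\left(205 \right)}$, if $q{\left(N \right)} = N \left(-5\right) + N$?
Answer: $-13547$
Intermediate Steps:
$q{\left(N \right)} = - 4 N$ ($q{\left(N \right)} = - 5 N + N = - 4 N$)
$R = -14367$
$R - q{\left(205 \right)} = -14367 - \left(-4\right) 205 = -14367 - -820 = -14367 + 820 = -13547$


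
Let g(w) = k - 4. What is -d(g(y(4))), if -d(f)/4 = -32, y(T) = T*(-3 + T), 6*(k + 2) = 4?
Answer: -128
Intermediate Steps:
k = -4/3 (k = -2 + (⅙)*4 = -2 + ⅔ = -4/3 ≈ -1.3333)
g(w) = -16/3 (g(w) = -4/3 - 4 = -16/3)
d(f) = 128 (d(f) = -4*(-32) = 128)
-d(g(y(4))) = -1*128 = -128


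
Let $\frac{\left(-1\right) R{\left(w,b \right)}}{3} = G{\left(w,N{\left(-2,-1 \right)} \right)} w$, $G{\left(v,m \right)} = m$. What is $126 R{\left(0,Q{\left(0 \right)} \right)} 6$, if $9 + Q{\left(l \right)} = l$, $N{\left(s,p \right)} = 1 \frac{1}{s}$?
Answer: $0$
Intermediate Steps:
$N{\left(s,p \right)} = \frac{1}{s}$
$Q{\left(l \right)} = -9 + l$
$R{\left(w,b \right)} = \frac{3 w}{2}$ ($R{\left(w,b \right)} = - 3 \frac{w}{-2} = - 3 \left(- \frac{w}{2}\right) = \frac{3 w}{2}$)
$126 R{\left(0,Q{\left(0 \right)} \right)} 6 = 126 \cdot \frac{3}{2} \cdot 0 \cdot 6 = 126 \cdot 0 \cdot 6 = 126 \cdot 0 = 0$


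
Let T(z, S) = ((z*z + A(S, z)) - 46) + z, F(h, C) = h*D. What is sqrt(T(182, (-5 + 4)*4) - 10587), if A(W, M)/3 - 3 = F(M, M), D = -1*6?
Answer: sqrt(19406) ≈ 139.31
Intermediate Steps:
D = -6
F(h, C) = -6*h (F(h, C) = h*(-6) = -6*h)
A(W, M) = 9 - 18*M (A(W, M) = 9 + 3*(-6*M) = 9 - 18*M)
T(z, S) = -37 + z**2 - 17*z (T(z, S) = ((z*z + (9 - 18*z)) - 46) + z = ((z**2 + (9 - 18*z)) - 46) + z = ((9 + z**2 - 18*z) - 46) + z = (-37 + z**2 - 18*z) + z = -37 + z**2 - 17*z)
sqrt(T(182, (-5 + 4)*4) - 10587) = sqrt((-37 + 182**2 - 17*182) - 10587) = sqrt((-37 + 33124 - 3094) - 10587) = sqrt(29993 - 10587) = sqrt(19406)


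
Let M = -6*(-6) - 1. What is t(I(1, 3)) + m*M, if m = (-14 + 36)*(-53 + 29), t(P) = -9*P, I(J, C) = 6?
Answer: -18534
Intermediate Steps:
M = 35 (M = 36 - 1 = 35)
m = -528 (m = 22*(-24) = -528)
t(I(1, 3)) + m*M = -9*6 - 528*35 = -54 - 18480 = -18534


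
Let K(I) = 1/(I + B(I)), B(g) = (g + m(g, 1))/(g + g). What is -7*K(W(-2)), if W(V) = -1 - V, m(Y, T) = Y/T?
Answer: -7/2 ≈ -3.5000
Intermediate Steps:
B(g) = 1 (B(g) = (g + g/1)/(g + g) = (g + g*1)/((2*g)) = (g + g)*(1/(2*g)) = (2*g)*(1/(2*g)) = 1)
K(I) = 1/(1 + I) (K(I) = 1/(I + 1) = 1/(1 + I))
-7*K(W(-2)) = -7/(1 + (-1 - 1*(-2))) = -7/(1 + (-1 + 2)) = -7/(1 + 1) = -7/2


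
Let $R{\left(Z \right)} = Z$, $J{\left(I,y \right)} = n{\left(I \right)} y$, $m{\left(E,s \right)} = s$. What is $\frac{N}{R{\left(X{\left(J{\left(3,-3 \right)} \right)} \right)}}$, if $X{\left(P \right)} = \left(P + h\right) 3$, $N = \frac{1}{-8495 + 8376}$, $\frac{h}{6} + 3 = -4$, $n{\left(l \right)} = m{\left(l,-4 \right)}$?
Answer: $\frac{1}{10710} \approx 9.3371 \cdot 10^{-5}$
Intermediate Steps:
$n{\left(l \right)} = -4$
$J{\left(I,y \right)} = - 4 y$
$h = -42$ ($h = -18 + 6 \left(-4\right) = -18 - 24 = -42$)
$N = - \frac{1}{119}$ ($N = \frac{1}{-119} = - \frac{1}{119} \approx -0.0084034$)
$X{\left(P \right)} = -126 + 3 P$ ($X{\left(P \right)} = \left(P - 42\right) 3 = \left(-42 + P\right) 3 = -126 + 3 P$)
$\frac{N}{R{\left(X{\left(J{\left(3,-3 \right)} \right)} \right)}} = - \frac{1}{119 \left(-126 + 3 \left(\left(-4\right) \left(-3\right)\right)\right)} = - \frac{1}{119 \left(-126 + 3 \cdot 12\right)} = - \frac{1}{119 \left(-126 + 36\right)} = - \frac{1}{119 \left(-90\right)} = \left(- \frac{1}{119}\right) \left(- \frac{1}{90}\right) = \frac{1}{10710}$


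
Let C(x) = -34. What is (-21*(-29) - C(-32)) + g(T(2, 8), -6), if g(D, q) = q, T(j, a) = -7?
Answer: 637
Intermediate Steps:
(-21*(-29) - C(-32)) + g(T(2, 8), -6) = (-21*(-29) - 1*(-34)) - 6 = (609 + 34) - 6 = 643 - 6 = 637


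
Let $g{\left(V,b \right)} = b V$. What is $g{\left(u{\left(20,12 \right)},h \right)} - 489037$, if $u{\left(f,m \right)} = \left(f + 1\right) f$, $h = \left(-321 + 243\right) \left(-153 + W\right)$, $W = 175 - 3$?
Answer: $-1111477$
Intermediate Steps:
$W = 172$ ($W = 175 - 3 = 172$)
$h = -1482$ ($h = \left(-321 + 243\right) \left(-153 + 172\right) = \left(-78\right) 19 = -1482$)
$u{\left(f,m \right)} = f \left(1 + f\right)$ ($u{\left(f,m \right)} = \left(1 + f\right) f = f \left(1 + f\right)$)
$g{\left(V,b \right)} = V b$
$g{\left(u{\left(20,12 \right)},h \right)} - 489037 = 20 \left(1 + 20\right) \left(-1482\right) - 489037 = 20 \cdot 21 \left(-1482\right) - 489037 = 420 \left(-1482\right) - 489037 = -622440 - 489037 = -1111477$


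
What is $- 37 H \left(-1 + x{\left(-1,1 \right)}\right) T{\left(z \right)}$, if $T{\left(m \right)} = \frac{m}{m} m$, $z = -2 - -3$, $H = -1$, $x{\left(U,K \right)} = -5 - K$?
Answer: $-259$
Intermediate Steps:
$z = 1$ ($z = -2 + 3 = 1$)
$T{\left(m \right)} = m$ ($T{\left(m \right)} = 1 m = m$)
$- 37 H \left(-1 + x{\left(-1,1 \right)}\right) T{\left(z \right)} = - 37 \left(- (-1 - 6)\right) 1 = - 37 \left(\left(-1\right) \left(-7\right)\right) 1 = \left(-37\right) 7 \cdot 1 = \left(-259\right) 1 = -259$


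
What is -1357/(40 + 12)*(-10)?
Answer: 6785/26 ≈ 260.96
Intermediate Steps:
-1357/(40 + 12)*(-10) = -1357/52*(-10) = 6785/26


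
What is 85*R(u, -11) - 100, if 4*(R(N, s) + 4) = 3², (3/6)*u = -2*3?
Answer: -995/4 ≈ -248.75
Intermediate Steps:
u = -12 (u = 2*(-2*3) = 2*(-6) = -12)
R(N, s) = -7/4 (R(N, s) = -4 + (¼)*3² = -4 + (¼)*9 = -4 + 9/4 = -7/4)
85*R(u, -11) - 100 = 85*(-7/4) - 100 = -595/4 - 100 = -995/4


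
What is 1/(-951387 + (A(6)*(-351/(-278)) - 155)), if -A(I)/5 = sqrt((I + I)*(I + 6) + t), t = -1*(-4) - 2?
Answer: -36769485964/34987709988314663 + 243945*sqrt(146)/34987709988314663 ≈ -1.0508e-6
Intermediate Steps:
t = 2 (t = 4 - 2 = 2)
A(I) = -5*sqrt(2 + 2*I*(6 + I)) (A(I) = -5*sqrt((I + I)*(I + 6) + 2) = -5*sqrt((2*I)*(6 + I) + 2) = -5*sqrt(2*I*(6 + I) + 2) = -5*sqrt(2 + 2*I*(6 + I)))
1/(-951387 + (A(6)*(-351/(-278)) - 155)) = 1/(-951387 + ((-5*sqrt(2 + 2*6**2 + 12*6))*(-351/(-278)) - 155)) = 1/(-951387 + ((-5*sqrt(2 + 2*36 + 72))*(-351*(-1/278)) - 155)) = 1/(-951387 + (-5*sqrt(2 + 72 + 72)*(351/278) - 155)) = 1/(-951387 + (-5*sqrt(146)*(351/278) - 155)) = 1/(-951387 + (-1755*sqrt(146)/278 - 155)) = 1/(-951387 + (-155 - 1755*sqrt(146)/278)) = 1/(-951542 - 1755*sqrt(146)/278)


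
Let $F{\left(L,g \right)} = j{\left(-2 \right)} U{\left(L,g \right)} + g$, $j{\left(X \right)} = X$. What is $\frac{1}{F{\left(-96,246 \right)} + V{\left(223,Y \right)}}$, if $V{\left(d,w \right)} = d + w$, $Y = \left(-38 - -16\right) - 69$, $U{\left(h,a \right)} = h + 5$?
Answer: $\frac{1}{560} \approx 0.0017857$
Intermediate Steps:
$U{\left(h,a \right)} = 5 + h$
$F{\left(L,g \right)} = -10 + g - 2 L$ ($F{\left(L,g \right)} = - 2 \left(5 + L\right) + g = \left(-10 - 2 L\right) + g = -10 + g - 2 L$)
$Y = -91$ ($Y = \left(-38 + 16\right) - 69 = -22 - 69 = -91$)
$\frac{1}{F{\left(-96,246 \right)} + V{\left(223,Y \right)}} = \frac{1}{\left(-10 + 246 - -192\right) + \left(223 - 91\right)} = \frac{1}{\left(-10 + 246 + 192\right) + 132} = \frac{1}{428 + 132} = \frac{1}{560}$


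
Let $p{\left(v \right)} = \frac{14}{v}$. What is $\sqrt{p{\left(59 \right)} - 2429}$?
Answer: $\frac{i \sqrt{8454523}}{59} \approx 49.282 i$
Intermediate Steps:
$\sqrt{p{\left(59 \right)} - 2429} = \sqrt{\frac{14}{59} - 2429} = \sqrt{- \frac{143297}{59}} = \frac{i \sqrt{8454523}}{59}$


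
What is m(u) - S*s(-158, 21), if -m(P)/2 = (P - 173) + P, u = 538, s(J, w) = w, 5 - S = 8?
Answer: -1743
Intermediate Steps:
S = -3 (S = 5 - 1*8 = 5 - 8 = -3)
m(P) = 346 - 4*P (m(P) = -2*((P - 173) + P) = -2*((-173 + P) + P) = -2*(-173 + 2*P) = 346 - 4*P)
m(u) - S*s(-158, 21) = (346 - 4*538) - (-3)*21 = (346 - 2152) - 1*(-63) = -1806 + 63 = -1743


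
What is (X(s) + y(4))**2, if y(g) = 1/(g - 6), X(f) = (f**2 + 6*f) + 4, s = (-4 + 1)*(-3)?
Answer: 76729/4 ≈ 19182.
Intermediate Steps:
s = 9 (s = -3*(-3) = 9)
X(f) = 4 + f**2 + 6*f
y(g) = 1/(-6 + g)
(X(s) + y(4))**2 = ((4 + 9**2 + 6*9) + 1/(-6 + 4))**2 = ((4 + 81 + 54) + 1/(-2))**2 = (139 - 1/2)**2 = (277/2)**2 = 76729/4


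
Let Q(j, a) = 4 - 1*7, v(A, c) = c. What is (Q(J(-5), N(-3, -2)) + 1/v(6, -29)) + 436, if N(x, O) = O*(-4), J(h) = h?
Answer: 12556/29 ≈ 432.97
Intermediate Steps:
N(x, O) = -4*O
Q(j, a) = -3 (Q(j, a) = 4 - 7 = -3)
(Q(J(-5), N(-3, -2)) + 1/v(6, -29)) + 436 = (-3 + 1/(-29)) + 436 = (-3 - 1/29) + 436 = -88/29 + 436 = 12556/29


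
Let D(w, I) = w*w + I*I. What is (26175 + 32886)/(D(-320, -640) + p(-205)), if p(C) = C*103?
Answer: 59061/490885 ≈ 0.12032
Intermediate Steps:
p(C) = 103*C
D(w, I) = I² + w² (D(w, I) = w² + I² = I² + w²)
(26175 + 32886)/(D(-320, -640) + p(-205)) = (26175 + 32886)/(((-640)² + (-320)²) + 103*(-205)) = 59061/((409600 + 102400) - 21115) = 59061/(512000 - 21115) = 59061/490885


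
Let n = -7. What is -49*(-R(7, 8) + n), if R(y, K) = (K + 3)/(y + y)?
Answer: 763/2 ≈ 381.50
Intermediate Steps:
R(y, K) = (3 + K)/(2*y) (R(y, K) = (3 + K)/((2*y)) = (3 + K)*(1/(2*y)) = (3 + K)/(2*y))
-49*(-R(7, 8) + n) = -49*(-(3 + 8)/(2*7) - 7) = -49*(-11/(2*7) - 7) = -49*(-1*11/14 - 7) = -49*(-11/14 - 7) = -49*(-109/14) = 763/2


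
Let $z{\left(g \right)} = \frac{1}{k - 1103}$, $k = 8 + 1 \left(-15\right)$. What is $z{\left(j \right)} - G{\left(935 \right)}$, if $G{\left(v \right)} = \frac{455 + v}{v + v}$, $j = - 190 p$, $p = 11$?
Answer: $- \frac{154477}{207570} \approx -0.74422$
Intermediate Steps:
$k = -7$ ($k = 8 - 15 = -7$)
$j = -2090$ ($j = \left(-190\right) 11 = -2090$)
$G{\left(v \right)} = \frac{455 + v}{2 v}$
$z{\left(g \right)} = - \frac{1}{1110}$ ($z{\left(g \right)} = \frac{1}{-7 - 1103} = \frac{1}{-1110} = - \frac{1}{1110}$)
$z{\left(j \right)} - G{\left(935 \right)} = - \frac{1}{1110} - \frac{455 + 935}{2 \cdot 935} = - \frac{1}{1110} - \frac{1}{2} \cdot \frac{1}{935} \cdot 1390 = - \frac{1}{1110} - \frac{139}{187} = - \frac{154477}{207570}$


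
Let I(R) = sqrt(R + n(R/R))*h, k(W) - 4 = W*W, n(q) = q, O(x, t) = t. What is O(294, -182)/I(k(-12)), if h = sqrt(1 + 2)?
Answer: -182*sqrt(447)/447 ≈ -8.6083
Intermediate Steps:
h = sqrt(3) ≈ 1.7320
k(W) = 4 + W**2 (k(W) = 4 + W*W = 4 + W**2)
I(R) = sqrt(3)*sqrt(1 + R) (I(R) = sqrt(R + R/R)*sqrt(3) = sqrt(R + 1)*sqrt(3) = sqrt(1 + R)*sqrt(3) = sqrt(3)*sqrt(1 + R))
O(294, -182)/I(k(-12)) = -182/sqrt(3 + 3*(4 + (-12)**2)) = -182/sqrt(3 + 3*(4 + 144)) = -182/sqrt(3 + 3*148) = -182/sqrt(3 + 444) = -182*sqrt(447)/447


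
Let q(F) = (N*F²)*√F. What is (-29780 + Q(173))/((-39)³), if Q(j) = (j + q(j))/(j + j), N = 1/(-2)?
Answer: 19853/39546 + 173*√173/237276 ≈ 0.51161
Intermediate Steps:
N = -½ ≈ -0.50000
q(F) = -F^(5/2)/2 (q(F) = (-F²/2)*√F = -F^(5/2)/2)
Q(j) = (j - j^(5/2)/2)/(2*j) (Q(j) = (j - j^(5/2)/2)/(j + j) = (j - j^(5/2)/2)/((2*j)) = (j - j^(5/2)/2)*(1/(2*j)) = (j - j^(5/2)/2)/(2*j))
(-29780 + Q(173))/((-39)³) = (-29780 + (½ - 173*√173/4))/((-39)³) = (-29780 + (½ - 173*√173/4))/(-59319) = (-29780 + (½ - 173*√173/4))*(-1/59319) = (-59559/2 - 173*√173/4)*(-1/59319) = 19853/39546 + 173*√173/237276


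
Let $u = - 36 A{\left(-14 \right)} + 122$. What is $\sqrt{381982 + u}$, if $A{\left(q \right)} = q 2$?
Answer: $6 \sqrt{10642} \approx 618.96$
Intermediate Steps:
$A{\left(q \right)} = 2 q$
$u = 1130$ ($u = - 36 \cdot 2 \left(-14\right) + 122 = \left(-36\right) \left(-28\right) + 122 = 1008 + 122 = 1130$)
$\sqrt{381982 + u} = \sqrt{381982 + 1130} = \sqrt{383112} = 6 \sqrt{10642}$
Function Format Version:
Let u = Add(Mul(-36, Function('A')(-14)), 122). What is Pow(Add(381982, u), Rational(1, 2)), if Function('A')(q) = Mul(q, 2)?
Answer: Mul(6, Pow(10642, Rational(1, 2))) ≈ 618.96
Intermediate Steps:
Function('A')(q) = Mul(2, q)
u = 1130 (u = Add(Mul(-36, Mul(2, -14)), 122) = Add(Mul(-36, -28), 122) = Add(1008, 122) = 1130)
Pow(Add(381982, u), Rational(1, 2)) = Pow(Add(381982, 1130), Rational(1, 2)) = Pow(383112, Rational(1, 2)) = Mul(6, Pow(10642, Rational(1, 2)))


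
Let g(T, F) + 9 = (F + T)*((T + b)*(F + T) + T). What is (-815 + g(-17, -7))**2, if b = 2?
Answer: 82011136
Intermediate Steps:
g(T, F) = -9 + (F + T)*(T + (2 + T)*(F + T)) (g(T, F) = -9 + (F + T)*((T + 2)*(F + T) + T) = -9 + (F + T)*((2 + T)*(F + T) + T) = -9 + (F + T)*(T + (2 + T)*(F + T)))
(-815 + g(-17, -7))**2 = (-815 + (-9 + (-17)**3 + 2*(-7)**2 + 3*(-17)**2 - 17*(-7)**2 + 2*(-7)*(-17)**2 + 5*(-7)*(-17)))**2 = (-815 + (-9 - 4913 + 2*49 + 3*289 - 17*49 + 2*(-7)*289 + 595))**2 = (-815 + (-9 - 4913 + 98 + 867 - 833 - 4046 + 595))**2 = (-815 - 8241)**2 = (-9056)**2 = 82011136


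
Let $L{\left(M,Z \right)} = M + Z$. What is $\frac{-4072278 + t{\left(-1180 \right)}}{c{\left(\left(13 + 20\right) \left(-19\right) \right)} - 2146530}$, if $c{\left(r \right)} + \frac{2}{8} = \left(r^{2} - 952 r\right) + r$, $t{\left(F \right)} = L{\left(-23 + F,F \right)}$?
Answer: $\frac{16298644}{4628497} \approx 3.5214$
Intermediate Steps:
$t{\left(F \right)} = -23 + 2 F$ ($t{\left(F \right)} = \left(-23 + F\right) + F = -23 + 2 F$)
$c{\left(r \right)} = - \frac{1}{4} + r^{2} - 951 r$ ($c{\left(r \right)} = - \frac{1}{4} + \left(\left(r^{2} - 952 r\right) + r\right) = - \frac{1}{4} + \left(r^{2} - 951 r\right) = - \frac{1}{4} + r^{2} - 951 r$)
$\frac{-4072278 + t{\left(-1180 \right)}}{c{\left(\left(13 + 20\right) \left(-19\right) \right)} - 2146530} = \frac{-4072278 + \left(-23 + 2 \left(-1180\right)\right)}{\left(- \frac{1}{4} + \left(\left(13 + 20\right) \left(-19\right)\right)^{2} - 951 \left(13 + 20\right) \left(-19\right)\right) - 2146530} = \frac{-4072278 - 2383}{\left(- \frac{1}{4} + \left(33 \left(-19\right)\right)^{2} - 951 \cdot 33 \left(-19\right)\right) - 2146530} = \frac{-4072278 - 2383}{\left(- \frac{1}{4} + \left(-627\right)^{2} - -596277\right) - 2146530} = - \frac{4074661}{\left(- \frac{1}{4} + 393129 + 596277\right) - 2146530} = - \frac{4074661}{\frac{3957623}{4} - 2146530} = - \frac{4074661}{- \frac{4628497}{4}} = \left(-4074661\right) \left(- \frac{4}{4628497}\right) = \frac{16298644}{4628497}$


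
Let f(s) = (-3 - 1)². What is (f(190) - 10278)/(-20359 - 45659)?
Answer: 5131/33009 ≈ 0.15544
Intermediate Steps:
f(s) = 16 (f(s) = (-4)² = 16)
(f(190) - 10278)/(-20359 - 45659) = (16 - 10278)/(-20359 - 45659) = -10262/(-66018) = -10262*(-1/66018) = 5131/33009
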